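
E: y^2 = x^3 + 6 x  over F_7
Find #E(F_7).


For each x in F_7, count y with y^2 = x^3 + 6 x + 0 mod 7:
  x = 0: RHS = 0, y in [0]  -> 1 point(s)
  x = 1: RHS = 0, y in [0]  -> 1 point(s)
  x = 4: RHS = 4, y in [2, 5]  -> 2 point(s)
  x = 5: RHS = 1, y in [1, 6]  -> 2 point(s)
  x = 6: RHS = 0, y in [0]  -> 1 point(s)
Affine points: 7. Add the point at infinity: total = 8.

#E(F_7) = 8


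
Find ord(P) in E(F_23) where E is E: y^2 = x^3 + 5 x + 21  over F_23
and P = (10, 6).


Compute successive multiples of P until we hit O:
  1P = (10, 6)
  2P = (9, 6)
  3P = (4, 17)
  4P = (13, 11)
  5P = (13, 12)
  6P = (4, 6)
  7P = (9, 17)
  8P = (10, 17)
  ... (continuing to 9P)
  9P = O

ord(P) = 9


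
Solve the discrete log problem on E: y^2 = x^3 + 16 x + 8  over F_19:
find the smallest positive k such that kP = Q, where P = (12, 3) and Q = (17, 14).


Enumerate multiples of P until we hit Q = (17, 14):
  1P = (12, 3)
  2P = (1, 14)
  3P = (7, 11)
  4P = (17, 5)
  5P = (16, 3)
  6P = (10, 16)
  7P = (6, 15)
  8P = (5, 2)
  9P = (9, 11)
  10P = (3, 11)
  11P = (13, 0)
  12P = (3, 8)
  13P = (9, 8)
  14P = (5, 17)
  15P = (6, 4)
  16P = (10, 3)
  17P = (16, 16)
  18P = (17, 14)
Match found at i = 18.

k = 18


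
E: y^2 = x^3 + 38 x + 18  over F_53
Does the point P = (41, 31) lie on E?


Check whether y^2 = x^3 + 38 x + 18 (mod 53) for (x, y) = (41, 31).
LHS: y^2 = 31^2 mod 53 = 7
RHS: x^3 + 38 x + 18 = 41^3 + 38*41 + 18 mod 53 = 7
LHS = RHS

Yes, on the curve


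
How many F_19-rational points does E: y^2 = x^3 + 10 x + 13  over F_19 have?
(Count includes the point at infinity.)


For each x in F_19, count y with y^2 = x^3 + 10 x + 13 mod 19:
  x = 1: RHS = 5, y in [9, 10]  -> 2 point(s)
  x = 5: RHS = 17, y in [6, 13]  -> 2 point(s)
  x = 6: RHS = 4, y in [2, 17]  -> 2 point(s)
  x = 8: RHS = 16, y in [4, 15]  -> 2 point(s)
  x = 10: RHS = 11, y in [7, 12]  -> 2 point(s)
  x = 14: RHS = 9, y in [3, 16]  -> 2 point(s)
  x = 15: RHS = 4, y in [2, 17]  -> 2 point(s)
  x = 17: RHS = 4, y in [2, 17]  -> 2 point(s)
Affine points: 16. Add the point at infinity: total = 17.

#E(F_19) = 17


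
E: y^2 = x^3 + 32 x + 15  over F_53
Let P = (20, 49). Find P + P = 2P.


Doubling: s = (3 x1^2 + a) / (2 y1)
s = (3*20^2 + 32) / (2*49) mod 53 = 5
x3 = s^2 - 2 x1 mod 53 = 5^2 - 2*20 = 38
y3 = s (x1 - x3) - y1 mod 53 = 5 * (20 - 38) - 49 = 20

2P = (38, 20)


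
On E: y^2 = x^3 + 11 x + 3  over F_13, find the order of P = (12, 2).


Compute successive multiples of P until we hit O:
  1P = (12, 2)
  2P = (11, 8)
  3P = (0, 4)
  4P = (5, 12)
  5P = (6, 8)
  6P = (9, 8)
  7P = (9, 5)
  8P = (6, 5)
  ... (continuing to 13P)
  13P = O

ord(P) = 13


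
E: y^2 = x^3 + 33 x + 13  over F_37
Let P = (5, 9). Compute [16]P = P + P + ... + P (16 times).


k = 16 = 10000_2 (binary, LSB first: 00001)
Double-and-add from P = (5, 9):
  bit 0 = 0: acc unchanged = O
  bit 1 = 0: acc unchanged = O
  bit 2 = 0: acc unchanged = O
  bit 3 = 0: acc unchanged = O
  bit 4 = 1: acc = O + (5, 28) = (5, 28)

16P = (5, 28)


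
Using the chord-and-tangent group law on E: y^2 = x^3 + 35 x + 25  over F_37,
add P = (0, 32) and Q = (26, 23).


P != Q, so use the chord formula.
s = (y2 - y1) / (x2 - x1) = (28) / (26) mod 37 = 21
x3 = s^2 - x1 - x2 mod 37 = 21^2 - 0 - 26 = 8
y3 = s (x1 - x3) - y1 mod 37 = 21 * (0 - 8) - 32 = 22

P + Q = (8, 22)


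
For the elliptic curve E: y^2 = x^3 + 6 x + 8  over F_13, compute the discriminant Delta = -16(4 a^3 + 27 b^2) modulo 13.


4 a^3 + 27 b^2 = 4*6^3 + 27*8^2 = 864 + 1728 = 2592
Delta = -16 * (2592) = -41472
Delta mod 13 = 11

Delta = 11 (mod 13)


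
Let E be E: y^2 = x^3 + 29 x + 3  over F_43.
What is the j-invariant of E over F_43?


Delta = -16(4 a^3 + 27 b^2) mod 43 = 29
-1728 * (4 a)^3 = -1728 * (4*29)^3 mod 43 = 32
j = 32 * 29^(-1) mod 43 = 10

j = 10 (mod 43)


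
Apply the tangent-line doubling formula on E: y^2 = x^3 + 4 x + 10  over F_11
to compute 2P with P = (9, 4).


Doubling: s = (3 x1^2 + a) / (2 y1)
s = (3*9^2 + 4) / (2*4) mod 11 = 2
x3 = s^2 - 2 x1 mod 11 = 2^2 - 2*9 = 8
y3 = s (x1 - x3) - y1 mod 11 = 2 * (9 - 8) - 4 = 9

2P = (8, 9)


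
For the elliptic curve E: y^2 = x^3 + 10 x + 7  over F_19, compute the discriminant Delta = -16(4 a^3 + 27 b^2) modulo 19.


4 a^3 + 27 b^2 = 4*10^3 + 27*7^2 = 4000 + 1323 = 5323
Delta = -16 * (5323) = -85168
Delta mod 19 = 9

Delta = 9 (mod 19)


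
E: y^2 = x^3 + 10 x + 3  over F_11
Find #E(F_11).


For each x in F_11, count y with y^2 = x^3 + 10 x + 3 mod 11:
  x = 0: RHS = 3, y in [5, 6]  -> 2 point(s)
  x = 1: RHS = 3, y in [5, 6]  -> 2 point(s)
  x = 2: RHS = 9, y in [3, 8]  -> 2 point(s)
  x = 3: RHS = 5, y in [4, 7]  -> 2 point(s)
  x = 6: RHS = 4, y in [2, 9]  -> 2 point(s)
  x = 7: RHS = 9, y in [3, 8]  -> 2 point(s)
  x = 8: RHS = 1, y in [1, 10]  -> 2 point(s)
  x = 10: RHS = 3, y in [5, 6]  -> 2 point(s)
Affine points: 16. Add the point at infinity: total = 17.

#E(F_11) = 17


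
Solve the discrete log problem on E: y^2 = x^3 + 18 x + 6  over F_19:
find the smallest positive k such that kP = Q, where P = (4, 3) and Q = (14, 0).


Enumerate multiples of P until we hit Q = (14, 0):
  1P = (4, 3)
  2P = (18, 14)
  3P = (14, 0)
Match found at i = 3.

k = 3


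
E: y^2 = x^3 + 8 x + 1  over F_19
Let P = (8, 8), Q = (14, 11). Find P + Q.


P != Q, so use the chord formula.
s = (y2 - y1) / (x2 - x1) = (3) / (6) mod 19 = 10
x3 = s^2 - x1 - x2 mod 19 = 10^2 - 8 - 14 = 2
y3 = s (x1 - x3) - y1 mod 19 = 10 * (8 - 2) - 8 = 14

P + Q = (2, 14)


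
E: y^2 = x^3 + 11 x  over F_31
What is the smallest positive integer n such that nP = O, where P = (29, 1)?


Compute successive multiples of P until we hit O:
  1P = (29, 1)
  2P = (20, 25)
  3P = (27, 4)
  4P = (16, 26)
  5P = (24, 18)
  6P = (28, 8)
  7P = (23, 19)
  8P = (19, 0)
  ... (continuing to 16P)
  16P = O

ord(P) = 16


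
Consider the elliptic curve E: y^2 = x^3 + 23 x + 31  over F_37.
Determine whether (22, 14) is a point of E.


Check whether y^2 = x^3 + 23 x + 31 (mod 37) for (x, y) = (22, 14).
LHS: y^2 = 14^2 mod 37 = 11
RHS: x^3 + 23 x + 31 = 22^3 + 23*22 + 31 mod 37 = 11
LHS = RHS

Yes, on the curve


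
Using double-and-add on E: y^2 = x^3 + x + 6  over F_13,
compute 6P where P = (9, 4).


k = 6 = 110_2 (binary, LSB first: 011)
Double-and-add from P = (9, 4):
  bit 0 = 0: acc unchanged = O
  bit 1 = 1: acc = O + (12, 2) = (12, 2)
  bit 2 = 1: acc = (12, 2) + (3, 7) = (2, 4)

6P = (2, 4)


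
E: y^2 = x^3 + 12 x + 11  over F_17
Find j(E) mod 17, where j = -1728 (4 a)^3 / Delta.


Delta = -16(4 a^3 + 27 b^2) mod 17 = 13
-1728 * (4 a)^3 = -1728 * (4*12)^3 mod 17 = 8
j = 8 * 13^(-1) mod 17 = 15

j = 15 (mod 17)


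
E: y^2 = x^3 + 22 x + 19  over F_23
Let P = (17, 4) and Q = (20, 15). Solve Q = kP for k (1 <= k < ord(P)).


Enumerate multiples of P until we hit Q = (20, 15):
  1P = (17, 4)
  2P = (13, 15)
  3P = (2, 18)
  4P = (20, 8)
  5P = (21, 6)
  6P = (14, 9)
  7P = (5, 22)
  8P = (9, 7)
  9P = (9, 16)
  10P = (5, 1)
  11P = (14, 14)
  12P = (21, 17)
  13P = (20, 15)
Match found at i = 13.

k = 13


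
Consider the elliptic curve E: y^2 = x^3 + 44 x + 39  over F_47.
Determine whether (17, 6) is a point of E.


Check whether y^2 = x^3 + 44 x + 39 (mod 47) for (x, y) = (17, 6).
LHS: y^2 = 6^2 mod 47 = 36
RHS: x^3 + 44 x + 39 = 17^3 + 44*17 + 39 mod 47 = 13
LHS != RHS

No, not on the curve


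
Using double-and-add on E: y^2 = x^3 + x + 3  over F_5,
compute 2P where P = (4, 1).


k = 2 = 10_2 (binary, LSB first: 01)
Double-and-add from P = (4, 1):
  bit 0 = 0: acc unchanged = O
  bit 1 = 1: acc = O + (1, 0) = (1, 0)

2P = (1, 0)


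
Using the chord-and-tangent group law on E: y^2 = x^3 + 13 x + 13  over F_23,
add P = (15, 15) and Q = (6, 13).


P != Q, so use the chord formula.
s = (y2 - y1) / (x2 - x1) = (21) / (14) mod 23 = 13
x3 = s^2 - x1 - x2 mod 23 = 13^2 - 15 - 6 = 10
y3 = s (x1 - x3) - y1 mod 23 = 13 * (15 - 10) - 15 = 4

P + Q = (10, 4)


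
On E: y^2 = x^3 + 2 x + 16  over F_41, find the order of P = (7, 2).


Compute successive multiples of P until we hit O:
  1P = (7, 2)
  2P = (18, 29)
  3P = (0, 4)
  4P = (14, 0)
  5P = (0, 37)
  6P = (18, 12)
  7P = (7, 39)
  8P = O

ord(P) = 8


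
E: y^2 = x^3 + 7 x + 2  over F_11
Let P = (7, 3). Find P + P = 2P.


Doubling: s = (3 x1^2 + a) / (2 y1)
s = (3*7^2 + 7) / (2*3) mod 11 = 0
x3 = s^2 - 2 x1 mod 11 = 0^2 - 2*7 = 8
y3 = s (x1 - x3) - y1 mod 11 = 0 * (7 - 8) - 3 = 8

2P = (8, 8)


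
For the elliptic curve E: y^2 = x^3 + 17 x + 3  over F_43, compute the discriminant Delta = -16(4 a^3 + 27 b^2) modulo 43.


4 a^3 + 27 b^2 = 4*17^3 + 27*3^2 = 19652 + 243 = 19895
Delta = -16 * (19895) = -318320
Delta mod 43 = 9

Delta = 9 (mod 43)


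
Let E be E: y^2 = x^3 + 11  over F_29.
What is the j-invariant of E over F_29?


Delta = -16(4 a^3 + 27 b^2) mod 29 = 15
-1728 * (4 a)^3 = -1728 * (4*0)^3 mod 29 = 0
j = 0 * 15^(-1) mod 29 = 0

j = 0 (mod 29)


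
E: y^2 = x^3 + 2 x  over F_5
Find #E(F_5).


For each x in F_5, count y with y^2 = x^3 + 2 x + 0 mod 5:
  x = 0: RHS = 0, y in [0]  -> 1 point(s)
Affine points: 1. Add the point at infinity: total = 2.

#E(F_5) = 2


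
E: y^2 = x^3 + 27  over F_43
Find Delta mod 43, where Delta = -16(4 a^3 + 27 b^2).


4 a^3 + 27 b^2 = 4*0^3 + 27*27^2 = 0 + 19683 = 19683
Delta = -16 * (19683) = -314928
Delta mod 43 = 4

Delta = 4 (mod 43)


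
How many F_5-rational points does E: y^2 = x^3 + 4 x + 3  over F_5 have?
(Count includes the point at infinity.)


For each x in F_5, count y with y^2 = x^3 + 4 x + 3 mod 5:
  x = 2: RHS = 4, y in [2, 3]  -> 2 point(s)
Affine points: 2. Add the point at infinity: total = 3.

#E(F_5) = 3


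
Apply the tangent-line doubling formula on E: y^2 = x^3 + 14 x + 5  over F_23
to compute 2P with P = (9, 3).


Doubling: s = (3 x1^2 + a) / (2 y1)
s = (3*9^2 + 14) / (2*3) mod 23 = 16
x3 = s^2 - 2 x1 mod 23 = 16^2 - 2*9 = 8
y3 = s (x1 - x3) - y1 mod 23 = 16 * (9 - 8) - 3 = 13

2P = (8, 13)


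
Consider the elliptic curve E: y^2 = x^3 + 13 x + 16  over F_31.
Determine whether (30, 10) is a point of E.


Check whether y^2 = x^3 + 13 x + 16 (mod 31) for (x, y) = (30, 10).
LHS: y^2 = 10^2 mod 31 = 7
RHS: x^3 + 13 x + 16 = 30^3 + 13*30 + 16 mod 31 = 2
LHS != RHS

No, not on the curve


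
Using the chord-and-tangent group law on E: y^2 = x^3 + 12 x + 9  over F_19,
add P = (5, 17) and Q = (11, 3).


P != Q, so use the chord formula.
s = (y2 - y1) / (x2 - x1) = (5) / (6) mod 19 = 4
x3 = s^2 - x1 - x2 mod 19 = 4^2 - 5 - 11 = 0
y3 = s (x1 - x3) - y1 mod 19 = 4 * (5 - 0) - 17 = 3

P + Q = (0, 3)


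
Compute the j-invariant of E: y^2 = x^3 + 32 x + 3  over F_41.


Delta = -16(4 a^3 + 27 b^2) mod 41 = 5
-1728 * (4 a)^3 = -1728 * (4*32)^3 mod 41 = 29
j = 29 * 5^(-1) mod 41 = 14

j = 14 (mod 41)


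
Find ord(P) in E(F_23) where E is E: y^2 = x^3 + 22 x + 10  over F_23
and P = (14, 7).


Compute successive multiples of P until we hit O:
  1P = (14, 7)
  2P = (7, 22)
  3P = (8, 13)
  4P = (2, 4)
  5P = (20, 3)
  6P = (15, 9)
  7P = (21, 2)
  8P = (4, 22)
  ... (continuing to 23P)
  23P = O

ord(P) = 23


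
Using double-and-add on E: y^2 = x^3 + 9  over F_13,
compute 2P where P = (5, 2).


k = 2 = 10_2 (binary, LSB first: 01)
Double-and-add from P = (5, 2):
  bit 0 = 0: acc unchanged = O
  bit 1 = 1: acc = O + (6, 2) = (6, 2)

2P = (6, 2)


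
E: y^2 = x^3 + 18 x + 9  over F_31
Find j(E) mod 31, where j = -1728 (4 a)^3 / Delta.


Delta = -16(4 a^3 + 27 b^2) mod 31 = 30
-1728 * (4 a)^3 = -1728 * (4*18)^3 mod 31 = 2
j = 2 * 30^(-1) mod 31 = 29

j = 29 (mod 31)


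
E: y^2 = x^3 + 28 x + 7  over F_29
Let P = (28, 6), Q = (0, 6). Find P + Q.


P != Q, so use the chord formula.
s = (y2 - y1) / (x2 - x1) = (0) / (1) mod 29 = 0
x3 = s^2 - x1 - x2 mod 29 = 0^2 - 28 - 0 = 1
y3 = s (x1 - x3) - y1 mod 29 = 0 * (28 - 1) - 6 = 23

P + Q = (1, 23)


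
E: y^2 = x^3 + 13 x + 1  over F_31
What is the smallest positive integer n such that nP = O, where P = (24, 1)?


Compute successive multiples of P until we hit O:
  1P = (24, 1)
  2P = (28, 20)
  3P = (19, 15)
  4P = (7, 1)
  5P = (0, 30)
  6P = (21, 7)
  7P = (21, 24)
  8P = (0, 1)
  ... (continuing to 13P)
  13P = O

ord(P) = 13


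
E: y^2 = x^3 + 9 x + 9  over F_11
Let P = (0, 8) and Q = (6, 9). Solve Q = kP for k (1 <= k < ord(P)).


Enumerate multiples of P until we hit Q = (6, 9):
  1P = (0, 8)
  2P = (5, 5)
  3P = (9, 4)
  4P = (6, 2)
  5P = (6, 9)
Match found at i = 5.

k = 5


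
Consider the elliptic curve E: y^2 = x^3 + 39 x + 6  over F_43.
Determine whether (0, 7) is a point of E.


Check whether y^2 = x^3 + 39 x + 6 (mod 43) for (x, y) = (0, 7).
LHS: y^2 = 7^2 mod 43 = 6
RHS: x^3 + 39 x + 6 = 0^3 + 39*0 + 6 mod 43 = 6
LHS = RHS

Yes, on the curve


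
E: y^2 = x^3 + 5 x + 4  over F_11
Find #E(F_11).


For each x in F_11, count y with y^2 = x^3 + 5 x + 4 mod 11:
  x = 0: RHS = 4, y in [2, 9]  -> 2 point(s)
  x = 2: RHS = 0, y in [0]  -> 1 point(s)
  x = 4: RHS = 0, y in [0]  -> 1 point(s)
  x = 5: RHS = 0, y in [0]  -> 1 point(s)
  x = 10: RHS = 9, y in [3, 8]  -> 2 point(s)
Affine points: 7. Add the point at infinity: total = 8.

#E(F_11) = 8


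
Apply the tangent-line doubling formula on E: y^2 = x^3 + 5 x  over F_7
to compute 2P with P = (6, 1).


Doubling: s = (3 x1^2 + a) / (2 y1)
s = (3*6^2 + 5) / (2*1) mod 7 = 4
x3 = s^2 - 2 x1 mod 7 = 4^2 - 2*6 = 4
y3 = s (x1 - x3) - y1 mod 7 = 4 * (6 - 4) - 1 = 0

2P = (4, 0)


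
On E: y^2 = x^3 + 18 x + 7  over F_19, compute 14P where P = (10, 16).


k = 14 = 1110_2 (binary, LSB first: 0111)
Double-and-add from P = (10, 16):
  bit 0 = 0: acc unchanged = O
  bit 1 = 1: acc = O + (15, 2) = (15, 2)
  bit 2 = 1: acc = (15, 2) + (0, 8) = (11, 4)
  bit 3 = 1: acc = (11, 4) + (17, 18) = (7, 18)

14P = (7, 18)


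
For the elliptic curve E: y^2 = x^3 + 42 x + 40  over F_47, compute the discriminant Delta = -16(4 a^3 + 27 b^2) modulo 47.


4 a^3 + 27 b^2 = 4*42^3 + 27*40^2 = 296352 + 43200 = 339552
Delta = -16 * (339552) = -5432832
Delta mod 47 = 39

Delta = 39 (mod 47)


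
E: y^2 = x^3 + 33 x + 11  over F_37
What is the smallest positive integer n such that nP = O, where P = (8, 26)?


Compute successive multiples of P until we hit O:
  1P = (8, 26)
  2P = (24, 30)
  3P = (12, 10)
  4P = (33, 0)
  5P = (12, 27)
  6P = (24, 7)
  7P = (8, 11)
  8P = O

ord(P) = 8


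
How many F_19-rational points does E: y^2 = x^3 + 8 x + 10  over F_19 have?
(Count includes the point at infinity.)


For each x in F_19, count y with y^2 = x^3 + 8 x + 10 mod 19:
  x = 1: RHS = 0, y in [0]  -> 1 point(s)
  x = 3: RHS = 4, y in [2, 17]  -> 2 point(s)
  x = 4: RHS = 11, y in [7, 12]  -> 2 point(s)
  x = 5: RHS = 4, y in [2, 17]  -> 2 point(s)
  x = 8: RHS = 16, y in [4, 15]  -> 2 point(s)
  x = 10: RHS = 7, y in [8, 11]  -> 2 point(s)
  x = 11: RHS = 4, y in [2, 17]  -> 2 point(s)
  x = 14: RHS = 16, y in [4, 15]  -> 2 point(s)
  x = 15: RHS = 9, y in [3, 16]  -> 2 point(s)
  x = 16: RHS = 16, y in [4, 15]  -> 2 point(s)
  x = 17: RHS = 5, y in [9, 10]  -> 2 point(s)
  x = 18: RHS = 1, y in [1, 18]  -> 2 point(s)
Affine points: 23. Add the point at infinity: total = 24.

#E(F_19) = 24


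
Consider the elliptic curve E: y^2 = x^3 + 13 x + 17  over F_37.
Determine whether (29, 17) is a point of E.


Check whether y^2 = x^3 + 13 x + 17 (mod 37) for (x, y) = (29, 17).
LHS: y^2 = 17^2 mod 37 = 30
RHS: x^3 + 13 x + 17 = 29^3 + 13*29 + 17 mod 37 = 30
LHS = RHS

Yes, on the curve


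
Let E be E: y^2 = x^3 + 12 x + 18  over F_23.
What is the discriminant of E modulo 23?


4 a^3 + 27 b^2 = 4*12^3 + 27*18^2 = 6912 + 8748 = 15660
Delta = -16 * (15660) = -250560
Delta mod 23 = 2

Delta = 2 (mod 23)


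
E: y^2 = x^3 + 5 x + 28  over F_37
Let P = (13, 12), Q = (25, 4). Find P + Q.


P != Q, so use the chord formula.
s = (y2 - y1) / (x2 - x1) = (29) / (12) mod 37 = 24
x3 = s^2 - x1 - x2 mod 37 = 24^2 - 13 - 25 = 20
y3 = s (x1 - x3) - y1 mod 37 = 24 * (13 - 20) - 12 = 5

P + Q = (20, 5)


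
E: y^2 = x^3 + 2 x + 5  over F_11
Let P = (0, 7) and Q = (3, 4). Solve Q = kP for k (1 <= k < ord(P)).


Enumerate multiples of P until we hit Q = (3, 4):
  1P = (0, 7)
  2P = (9, 9)
  3P = (3, 7)
  4P = (8, 4)
  5P = (4, 0)
  6P = (8, 7)
  7P = (3, 4)
Match found at i = 7.

k = 7


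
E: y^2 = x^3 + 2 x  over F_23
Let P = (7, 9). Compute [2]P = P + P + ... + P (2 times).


k = 2 = 10_2 (binary, LSB first: 01)
Double-and-add from P = (7, 9):
  bit 0 = 0: acc unchanged = O
  bit 1 = 1: acc = O + (12, 2) = (12, 2)

2P = (12, 2)


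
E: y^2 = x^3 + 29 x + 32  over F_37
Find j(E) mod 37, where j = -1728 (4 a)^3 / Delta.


Delta = -16(4 a^3 + 27 b^2) mod 37 = 27
-1728 * (4 a)^3 = -1728 * (4*29)^3 mod 37 = 6
j = 6 * 27^(-1) mod 37 = 29

j = 29 (mod 37)


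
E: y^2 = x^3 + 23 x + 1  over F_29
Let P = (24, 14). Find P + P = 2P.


Doubling: s = (3 x1^2 + a) / (2 y1)
s = (3*24^2 + 23) / (2*14) mod 29 = 18
x3 = s^2 - 2 x1 mod 29 = 18^2 - 2*24 = 15
y3 = s (x1 - x3) - y1 mod 29 = 18 * (24 - 15) - 14 = 3

2P = (15, 3)


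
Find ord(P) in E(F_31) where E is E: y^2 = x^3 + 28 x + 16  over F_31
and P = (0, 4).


Compute successive multiples of P until we hit O:
  1P = (0, 4)
  2P = (20, 19)
  3P = (29, 13)
  4P = (30, 7)
  5P = (10, 26)
  6P = (6, 20)
  7P = (8, 16)
  8P = (2, 24)
  ... (continuing to 35P)
  35P = O

ord(P) = 35


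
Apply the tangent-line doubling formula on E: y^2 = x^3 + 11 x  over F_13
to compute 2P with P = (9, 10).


Doubling: s = (3 x1^2 + a) / (2 y1)
s = (3*9^2 + 11) / (2*10) mod 13 = 1
x3 = s^2 - 2 x1 mod 13 = 1^2 - 2*9 = 9
y3 = s (x1 - x3) - y1 mod 13 = 1 * (9 - 9) - 10 = 3

2P = (9, 3)


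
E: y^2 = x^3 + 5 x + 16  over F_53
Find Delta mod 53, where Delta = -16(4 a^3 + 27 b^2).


4 a^3 + 27 b^2 = 4*5^3 + 27*16^2 = 500 + 6912 = 7412
Delta = -16 * (7412) = -118592
Delta mod 53 = 22

Delta = 22 (mod 53)


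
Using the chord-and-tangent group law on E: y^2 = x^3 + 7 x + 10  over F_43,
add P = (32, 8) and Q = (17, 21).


P != Q, so use the chord formula.
s = (y2 - y1) / (x2 - x1) = (13) / (28) mod 43 = 2
x3 = s^2 - x1 - x2 mod 43 = 2^2 - 32 - 17 = 41
y3 = s (x1 - x3) - y1 mod 43 = 2 * (32 - 41) - 8 = 17

P + Q = (41, 17)


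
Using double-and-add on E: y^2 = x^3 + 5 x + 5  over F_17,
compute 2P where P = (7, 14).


k = 2 = 10_2 (binary, LSB first: 01)
Double-and-add from P = (7, 14):
  bit 0 = 0: acc unchanged = O
  bit 1 = 1: acc = O + (12, 5) = (12, 5)

2P = (12, 5)


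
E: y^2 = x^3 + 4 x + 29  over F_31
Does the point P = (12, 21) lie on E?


Check whether y^2 = x^3 + 4 x + 29 (mod 31) for (x, y) = (12, 21).
LHS: y^2 = 21^2 mod 31 = 7
RHS: x^3 + 4 x + 29 = 12^3 + 4*12 + 29 mod 31 = 7
LHS = RHS

Yes, on the curve


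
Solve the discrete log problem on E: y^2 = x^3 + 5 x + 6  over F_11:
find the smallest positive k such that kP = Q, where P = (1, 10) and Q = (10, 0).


Enumerate multiples of P until we hit Q = (10, 0):
  1P = (1, 10)
  2P = (3, 9)
  3P = (10, 0)
Match found at i = 3.

k = 3


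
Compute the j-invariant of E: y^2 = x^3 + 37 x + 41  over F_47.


Delta = -16(4 a^3 + 27 b^2) mod 47 = 38
-1728 * (4 a)^3 = -1728 * (4*37)^3 mod 47 = 13
j = 13 * 38^(-1) mod 47 = 9

j = 9 (mod 47)


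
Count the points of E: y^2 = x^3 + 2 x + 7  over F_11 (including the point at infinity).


For each x in F_11, count y with y^2 = x^3 + 2 x + 7 mod 11:
  x = 6: RHS = 4, y in [2, 9]  -> 2 point(s)
  x = 7: RHS = 1, y in [1, 10]  -> 2 point(s)
  x = 10: RHS = 4, y in [2, 9]  -> 2 point(s)
Affine points: 6. Add the point at infinity: total = 7.

#E(F_11) = 7


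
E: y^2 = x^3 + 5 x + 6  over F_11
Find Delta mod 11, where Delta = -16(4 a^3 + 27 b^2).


4 a^3 + 27 b^2 = 4*5^3 + 27*6^2 = 500 + 972 = 1472
Delta = -16 * (1472) = -23552
Delta mod 11 = 10

Delta = 10 (mod 11)


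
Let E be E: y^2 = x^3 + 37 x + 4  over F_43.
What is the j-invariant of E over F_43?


Delta = -16(4 a^3 + 27 b^2) mod 43 = 32
-1728 * (4 a)^3 = -1728 * (4*37)^3 mod 43 = 39
j = 39 * 32^(-1) mod 43 = 16

j = 16 (mod 43)


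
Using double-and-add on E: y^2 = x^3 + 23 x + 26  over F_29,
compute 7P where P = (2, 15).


k = 7 = 111_2 (binary, LSB first: 111)
Double-and-add from P = (2, 15):
  bit 0 = 1: acc = O + (2, 15) = (2, 15)
  bit 1 = 1: acc = (2, 15) + (3, 8) = (15, 18)
  bit 2 = 1: acc = (15, 18) + (16, 13) = (23, 22)

7P = (23, 22)


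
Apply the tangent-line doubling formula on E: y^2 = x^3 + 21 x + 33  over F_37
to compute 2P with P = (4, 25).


Doubling: s = (3 x1^2 + a) / (2 y1)
s = (3*4^2 + 21) / (2*25) mod 37 = 11
x3 = s^2 - 2 x1 mod 37 = 11^2 - 2*4 = 2
y3 = s (x1 - x3) - y1 mod 37 = 11 * (4 - 2) - 25 = 34

2P = (2, 34)


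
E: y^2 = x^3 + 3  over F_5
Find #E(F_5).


For each x in F_5, count y with y^2 = x^3 + 0 x + 3 mod 5:
  x = 1: RHS = 4, y in [2, 3]  -> 2 point(s)
  x = 2: RHS = 1, y in [1, 4]  -> 2 point(s)
  x = 3: RHS = 0, y in [0]  -> 1 point(s)
Affine points: 5. Add the point at infinity: total = 6.

#E(F_5) = 6


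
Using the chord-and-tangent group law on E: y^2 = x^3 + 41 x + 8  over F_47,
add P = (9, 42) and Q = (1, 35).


P != Q, so use the chord formula.
s = (y2 - y1) / (x2 - x1) = (40) / (39) mod 47 = 42
x3 = s^2 - x1 - x2 mod 47 = 42^2 - 9 - 1 = 15
y3 = s (x1 - x3) - y1 mod 47 = 42 * (9 - 15) - 42 = 35

P + Q = (15, 35)


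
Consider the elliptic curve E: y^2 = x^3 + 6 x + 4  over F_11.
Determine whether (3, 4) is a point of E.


Check whether y^2 = x^3 + 6 x + 4 (mod 11) for (x, y) = (3, 4).
LHS: y^2 = 4^2 mod 11 = 5
RHS: x^3 + 6 x + 4 = 3^3 + 6*3 + 4 mod 11 = 5
LHS = RHS

Yes, on the curve


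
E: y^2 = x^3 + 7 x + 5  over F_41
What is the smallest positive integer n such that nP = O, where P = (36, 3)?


Compute successive multiples of P until we hit O:
  1P = (36, 3)
  2P = (10, 38)
  3P = (5, 1)
  4P = (23, 19)
  5P = (25, 15)
  6P = (31, 40)
  7P = (14, 31)
  8P = (16, 20)
  ... (continuing to 21P)
  21P = O

ord(P) = 21


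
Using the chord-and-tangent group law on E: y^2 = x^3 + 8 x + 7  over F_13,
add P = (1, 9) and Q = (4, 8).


P != Q, so use the chord formula.
s = (y2 - y1) / (x2 - x1) = (12) / (3) mod 13 = 4
x3 = s^2 - x1 - x2 mod 13 = 4^2 - 1 - 4 = 11
y3 = s (x1 - x3) - y1 mod 13 = 4 * (1 - 11) - 9 = 3

P + Q = (11, 3)


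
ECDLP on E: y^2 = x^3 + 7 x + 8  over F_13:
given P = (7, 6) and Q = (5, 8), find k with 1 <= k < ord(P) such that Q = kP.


Enumerate multiples of P until we hit Q = (5, 8):
  1P = (7, 6)
  2P = (3, 2)
  3P = (4, 10)
  4P = (11, 8)
  5P = (5, 8)
Match found at i = 5.

k = 5


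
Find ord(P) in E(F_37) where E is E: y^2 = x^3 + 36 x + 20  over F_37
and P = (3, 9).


Compute successive multiples of P until we hit O:
  1P = (3, 9)
  2P = (34, 12)
  3P = (28, 22)
  4P = (10, 14)
  5P = (23, 19)
  6P = (2, 10)
  7P = (33, 21)
  8P = (13, 24)
  ... (continuing to 34P)
  34P = O

ord(P) = 34


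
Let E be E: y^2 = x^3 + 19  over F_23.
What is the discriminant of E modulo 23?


4 a^3 + 27 b^2 = 4*0^3 + 27*19^2 = 0 + 9747 = 9747
Delta = -16 * (9747) = -155952
Delta mod 23 = 11

Delta = 11 (mod 23)


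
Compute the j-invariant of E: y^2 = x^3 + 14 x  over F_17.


Delta = -16(4 a^3 + 27 b^2) mod 17 = 11
-1728 * (4 a)^3 = -1728 * (4*14)^3 mod 17 = 2
j = 2 * 11^(-1) mod 17 = 11

j = 11 (mod 17)


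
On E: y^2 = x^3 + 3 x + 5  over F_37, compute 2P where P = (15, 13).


Doubling: s = (3 x1^2 + a) / (2 y1)
s = (3*15^2 + 3) / (2*13) mod 37 = 9
x3 = s^2 - 2 x1 mod 37 = 9^2 - 2*15 = 14
y3 = s (x1 - x3) - y1 mod 37 = 9 * (15 - 14) - 13 = 33

2P = (14, 33)


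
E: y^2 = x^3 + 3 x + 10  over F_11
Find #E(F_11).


For each x in F_11, count y with y^2 = x^3 + 3 x + 10 mod 11:
  x = 1: RHS = 3, y in [5, 6]  -> 2 point(s)
  x = 4: RHS = 9, y in [3, 8]  -> 2 point(s)
  x = 7: RHS = 0, y in [0]  -> 1 point(s)
Affine points: 5. Add the point at infinity: total = 6.

#E(F_11) = 6


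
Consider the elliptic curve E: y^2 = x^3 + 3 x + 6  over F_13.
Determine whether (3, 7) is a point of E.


Check whether y^2 = x^3 + 3 x + 6 (mod 13) for (x, y) = (3, 7).
LHS: y^2 = 7^2 mod 13 = 10
RHS: x^3 + 3 x + 6 = 3^3 + 3*3 + 6 mod 13 = 3
LHS != RHS

No, not on the curve


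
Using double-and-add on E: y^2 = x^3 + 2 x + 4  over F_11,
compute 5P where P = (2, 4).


k = 5 = 101_2 (binary, LSB first: 101)
Double-and-add from P = (2, 4):
  bit 0 = 1: acc = O + (2, 4) = (2, 4)
  bit 1 = 0: acc unchanged = (2, 4)
  bit 2 = 1: acc = (2, 4) + (7, 8) = (0, 2)

5P = (0, 2)


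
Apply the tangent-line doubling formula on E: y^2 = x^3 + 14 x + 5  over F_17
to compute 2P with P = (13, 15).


Doubling: s = (3 x1^2 + a) / (2 y1)
s = (3*13^2 + 14) / (2*15) mod 17 = 10
x3 = s^2 - 2 x1 mod 17 = 10^2 - 2*13 = 6
y3 = s (x1 - x3) - y1 mod 17 = 10 * (13 - 6) - 15 = 4

2P = (6, 4)


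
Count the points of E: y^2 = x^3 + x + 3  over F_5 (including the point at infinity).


For each x in F_5, count y with y^2 = x^3 + 1 x + 3 mod 5:
  x = 1: RHS = 0, y in [0]  -> 1 point(s)
  x = 4: RHS = 1, y in [1, 4]  -> 2 point(s)
Affine points: 3. Add the point at infinity: total = 4.

#E(F_5) = 4


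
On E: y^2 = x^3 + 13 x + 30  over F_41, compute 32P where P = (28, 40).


k = 32 = 100000_2 (binary, LSB first: 000001)
Double-and-add from P = (28, 40):
  bit 0 = 0: acc unchanged = O
  bit 1 = 0: acc unchanged = O
  bit 2 = 0: acc unchanged = O
  bit 3 = 0: acc unchanged = O
  bit 4 = 0: acc unchanged = O
  bit 5 = 1: acc = O + (2, 8) = (2, 8)

32P = (2, 8)


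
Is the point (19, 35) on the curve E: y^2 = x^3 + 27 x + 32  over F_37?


Check whether y^2 = x^3 + 27 x + 32 (mod 37) for (x, y) = (19, 35).
LHS: y^2 = 35^2 mod 37 = 4
RHS: x^3 + 27 x + 32 = 19^3 + 27*19 + 32 mod 37 = 4
LHS = RHS

Yes, on the curve


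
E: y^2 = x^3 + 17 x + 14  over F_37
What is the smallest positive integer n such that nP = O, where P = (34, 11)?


Compute successive multiples of P until we hit O:
  1P = (34, 11)
  2P = (10, 0)
  3P = (34, 26)
  4P = O

ord(P) = 4


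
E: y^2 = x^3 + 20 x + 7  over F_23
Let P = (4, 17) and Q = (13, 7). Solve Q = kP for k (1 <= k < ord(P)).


Enumerate multiples of P until we hit Q = (13, 7):
  1P = (4, 17)
  2P = (19, 22)
  3P = (18, 9)
  4P = (14, 15)
  5P = (17, 4)
  6P = (3, 5)
  7P = (22, 20)
  8P = (13, 16)
  9P = (8, 9)
  10P = (15, 5)
  11P = (5, 5)
  12P = (20, 14)
  13P = (2, 20)
  14P = (2, 3)
  15P = (20, 9)
  16P = (5, 18)
  17P = (15, 18)
  18P = (8, 14)
  19P = (13, 7)
Match found at i = 19.

k = 19


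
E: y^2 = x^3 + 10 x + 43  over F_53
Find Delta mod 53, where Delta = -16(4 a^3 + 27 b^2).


4 a^3 + 27 b^2 = 4*10^3 + 27*43^2 = 4000 + 49923 = 53923
Delta = -16 * (53923) = -862768
Delta mod 53 = 19

Delta = 19 (mod 53)


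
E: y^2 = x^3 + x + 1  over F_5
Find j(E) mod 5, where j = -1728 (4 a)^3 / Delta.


Delta = -16(4 a^3 + 27 b^2) mod 5 = 4
-1728 * (4 a)^3 = -1728 * (4*1)^3 mod 5 = 3
j = 3 * 4^(-1) mod 5 = 2

j = 2 (mod 5)


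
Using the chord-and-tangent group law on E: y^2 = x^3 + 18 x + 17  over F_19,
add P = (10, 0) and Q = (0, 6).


P != Q, so use the chord formula.
s = (y2 - y1) / (x2 - x1) = (6) / (9) mod 19 = 7
x3 = s^2 - x1 - x2 mod 19 = 7^2 - 10 - 0 = 1
y3 = s (x1 - x3) - y1 mod 19 = 7 * (10 - 1) - 0 = 6

P + Q = (1, 6)


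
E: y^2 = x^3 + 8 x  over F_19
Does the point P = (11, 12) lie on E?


Check whether y^2 = x^3 + 8 x + 0 (mod 19) for (x, y) = (11, 12).
LHS: y^2 = 12^2 mod 19 = 11
RHS: x^3 + 8 x + 0 = 11^3 + 8*11 + 0 mod 19 = 13
LHS != RHS

No, not on the curve


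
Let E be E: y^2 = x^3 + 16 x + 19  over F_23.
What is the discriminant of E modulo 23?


4 a^3 + 27 b^2 = 4*16^3 + 27*19^2 = 16384 + 9747 = 26131
Delta = -16 * (26131) = -418096
Delta mod 23 = 21

Delta = 21 (mod 23)


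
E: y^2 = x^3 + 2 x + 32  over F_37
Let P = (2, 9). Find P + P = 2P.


Doubling: s = (3 x1^2 + a) / (2 y1)
s = (3*2^2 + 2) / (2*9) mod 37 = 9
x3 = s^2 - 2 x1 mod 37 = 9^2 - 2*2 = 3
y3 = s (x1 - x3) - y1 mod 37 = 9 * (2 - 3) - 9 = 19

2P = (3, 19)


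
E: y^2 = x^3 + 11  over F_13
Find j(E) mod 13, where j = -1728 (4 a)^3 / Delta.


Delta = -16(4 a^3 + 27 b^2) mod 13 = 1
-1728 * (4 a)^3 = -1728 * (4*0)^3 mod 13 = 0
j = 0 * 1^(-1) mod 13 = 0

j = 0 (mod 13)


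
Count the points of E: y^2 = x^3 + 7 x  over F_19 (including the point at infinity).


For each x in F_19, count y with y^2 = x^3 + 7 x + 0 mod 19:
  x = 0: RHS = 0, y in [0]  -> 1 point(s)
  x = 4: RHS = 16, y in [4, 15]  -> 2 point(s)
  x = 6: RHS = 11, y in [7, 12]  -> 2 point(s)
  x = 8: RHS = 17, y in [6, 13]  -> 2 point(s)
  x = 10: RHS = 6, y in [5, 14]  -> 2 point(s)
  x = 12: RHS = 7, y in [8, 11]  -> 2 point(s)
  x = 14: RHS = 11, y in [7, 12]  -> 2 point(s)
  x = 16: RHS = 9, y in [3, 16]  -> 2 point(s)
  x = 17: RHS = 16, y in [4, 15]  -> 2 point(s)
  x = 18: RHS = 11, y in [7, 12]  -> 2 point(s)
Affine points: 19. Add the point at infinity: total = 20.

#E(F_19) = 20


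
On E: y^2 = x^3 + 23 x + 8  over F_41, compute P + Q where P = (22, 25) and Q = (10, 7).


P != Q, so use the chord formula.
s = (y2 - y1) / (x2 - x1) = (23) / (29) mod 41 = 22
x3 = s^2 - x1 - x2 mod 41 = 22^2 - 22 - 10 = 1
y3 = s (x1 - x3) - y1 mod 41 = 22 * (22 - 1) - 25 = 27

P + Q = (1, 27)


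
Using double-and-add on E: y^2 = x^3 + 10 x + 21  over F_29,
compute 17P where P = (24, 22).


k = 17 = 10001_2 (binary, LSB first: 10001)
Double-and-add from P = (24, 22):
  bit 0 = 1: acc = O + (24, 22) = (24, 22)
  bit 1 = 0: acc unchanged = (24, 22)
  bit 2 = 0: acc unchanged = (24, 22)
  bit 3 = 0: acc unchanged = (24, 22)
  bit 4 = 1: acc = (24, 22) + (12, 19) = (13, 17)

17P = (13, 17)


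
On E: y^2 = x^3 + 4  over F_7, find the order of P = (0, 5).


Compute successive multiples of P until we hit O:
  1P = (0, 5)
  2P = (0, 2)
  3P = O

ord(P) = 3


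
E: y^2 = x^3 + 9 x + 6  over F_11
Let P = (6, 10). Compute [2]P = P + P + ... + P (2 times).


k = 2 = 10_2 (binary, LSB first: 01)
Double-and-add from P = (6, 10):
  bit 0 = 0: acc unchanged = O
  bit 1 = 1: acc = O + (3, 7) = (3, 7)

2P = (3, 7)


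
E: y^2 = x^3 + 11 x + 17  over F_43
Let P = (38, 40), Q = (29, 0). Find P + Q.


P != Q, so use the chord formula.
s = (y2 - y1) / (x2 - x1) = (3) / (34) mod 43 = 14
x3 = s^2 - x1 - x2 mod 43 = 14^2 - 38 - 29 = 0
y3 = s (x1 - x3) - y1 mod 43 = 14 * (38 - 0) - 40 = 19

P + Q = (0, 19)


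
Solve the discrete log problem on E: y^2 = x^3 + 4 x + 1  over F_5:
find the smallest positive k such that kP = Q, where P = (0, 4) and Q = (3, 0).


Enumerate multiples of P until we hit Q = (3, 0):
  1P = (0, 4)
  2P = (4, 4)
  3P = (1, 1)
  4P = (3, 0)
Match found at i = 4.

k = 4


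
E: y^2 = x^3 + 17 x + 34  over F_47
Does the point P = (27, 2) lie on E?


Check whether y^2 = x^3 + 17 x + 34 (mod 47) for (x, y) = (27, 2).
LHS: y^2 = 2^2 mod 47 = 4
RHS: x^3 + 17 x + 34 = 27^3 + 17*27 + 34 mod 47 = 13
LHS != RHS

No, not on the curve


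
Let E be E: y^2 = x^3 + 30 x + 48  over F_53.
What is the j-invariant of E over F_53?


Delta = -16(4 a^3 + 27 b^2) mod 53 = 24
-1728 * (4 a)^3 = -1728 * (4*30)^3 mod 53 = 13
j = 13 * 24^(-1) mod 53 = 16

j = 16 (mod 53)


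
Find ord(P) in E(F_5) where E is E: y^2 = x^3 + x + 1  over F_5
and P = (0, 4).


Compute successive multiples of P until we hit O:
  1P = (0, 4)
  2P = (4, 3)
  3P = (2, 4)
  4P = (3, 1)
  5P = (3, 4)
  6P = (2, 1)
  7P = (4, 2)
  8P = (0, 1)
  ... (continuing to 9P)
  9P = O

ord(P) = 9


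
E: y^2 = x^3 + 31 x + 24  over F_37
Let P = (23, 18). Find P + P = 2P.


Doubling: s = (3 x1^2 + a) / (2 y1)
s = (3*23^2 + 31) / (2*18) mod 37 = 10
x3 = s^2 - 2 x1 mod 37 = 10^2 - 2*23 = 17
y3 = s (x1 - x3) - y1 mod 37 = 10 * (23 - 17) - 18 = 5

2P = (17, 5)


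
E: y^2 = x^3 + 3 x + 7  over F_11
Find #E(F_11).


For each x in F_11, count y with y^2 = x^3 + 3 x + 7 mod 11:
  x = 1: RHS = 0, y in [0]  -> 1 point(s)
  x = 5: RHS = 4, y in [2, 9]  -> 2 point(s)
  x = 8: RHS = 4, y in [2, 9]  -> 2 point(s)
  x = 9: RHS = 4, y in [2, 9]  -> 2 point(s)
  x = 10: RHS = 3, y in [5, 6]  -> 2 point(s)
Affine points: 9. Add the point at infinity: total = 10.

#E(F_11) = 10


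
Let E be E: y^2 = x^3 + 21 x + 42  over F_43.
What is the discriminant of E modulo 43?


4 a^3 + 27 b^2 = 4*21^3 + 27*42^2 = 37044 + 47628 = 84672
Delta = -16 * (84672) = -1354752
Delta mod 43 = 6

Delta = 6 (mod 43)


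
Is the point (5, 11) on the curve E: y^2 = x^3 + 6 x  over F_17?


Check whether y^2 = x^3 + 6 x + 0 (mod 17) for (x, y) = (5, 11).
LHS: y^2 = 11^2 mod 17 = 2
RHS: x^3 + 6 x + 0 = 5^3 + 6*5 + 0 mod 17 = 2
LHS = RHS

Yes, on the curve


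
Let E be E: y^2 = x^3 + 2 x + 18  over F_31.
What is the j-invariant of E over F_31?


Delta = -16(4 a^3 + 27 b^2) mod 31 = 12
-1728 * (4 a)^3 = -1728 * (4*2)^3 mod 31 = 4
j = 4 * 12^(-1) mod 31 = 21

j = 21 (mod 31)


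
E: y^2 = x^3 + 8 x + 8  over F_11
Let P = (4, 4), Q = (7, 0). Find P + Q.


P != Q, so use the chord formula.
s = (y2 - y1) / (x2 - x1) = (7) / (3) mod 11 = 6
x3 = s^2 - x1 - x2 mod 11 = 6^2 - 4 - 7 = 3
y3 = s (x1 - x3) - y1 mod 11 = 6 * (4 - 3) - 4 = 2

P + Q = (3, 2)


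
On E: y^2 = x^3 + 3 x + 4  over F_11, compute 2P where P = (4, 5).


Doubling: s = (3 x1^2 + a) / (2 y1)
s = (3*4^2 + 3) / (2*5) mod 11 = 4
x3 = s^2 - 2 x1 mod 11 = 4^2 - 2*4 = 8
y3 = s (x1 - x3) - y1 mod 11 = 4 * (4 - 8) - 5 = 1

2P = (8, 1)


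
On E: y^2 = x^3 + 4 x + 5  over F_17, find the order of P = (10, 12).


Compute successive multiples of P until we hit O:
  1P = (10, 12)
  2P = (12, 8)
  3P = (16, 0)
  4P = (12, 9)
  5P = (10, 5)
  6P = O

ord(P) = 6


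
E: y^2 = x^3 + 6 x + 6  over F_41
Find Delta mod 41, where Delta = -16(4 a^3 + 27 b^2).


4 a^3 + 27 b^2 = 4*6^3 + 27*6^2 = 864 + 972 = 1836
Delta = -16 * (1836) = -29376
Delta mod 41 = 21

Delta = 21 (mod 41)


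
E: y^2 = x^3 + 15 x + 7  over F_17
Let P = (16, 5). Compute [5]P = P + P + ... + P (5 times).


k = 5 = 101_2 (binary, LSB first: 101)
Double-and-add from P = (16, 5):
  bit 0 = 1: acc = O + (16, 5) = (16, 5)
  bit 1 = 0: acc unchanged = (16, 5)
  bit 2 = 1: acc = (16, 5) + (13, 6) = (7, 9)

5P = (7, 9)


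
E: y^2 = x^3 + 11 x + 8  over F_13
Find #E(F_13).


For each x in F_13, count y with y^2 = x^3 + 11 x + 8 mod 13:
  x = 2: RHS = 12, y in [5, 8]  -> 2 point(s)
  x = 3: RHS = 3, y in [4, 9]  -> 2 point(s)
  x = 4: RHS = 12, y in [5, 8]  -> 2 point(s)
  x = 6: RHS = 4, y in [2, 11]  -> 2 point(s)
  x = 7: RHS = 12, y in [5, 8]  -> 2 point(s)
  x = 8: RHS = 10, y in [6, 7]  -> 2 point(s)
  x = 9: RHS = 4, y in [2, 11]  -> 2 point(s)
  x = 10: RHS = 0, y in [0]  -> 1 point(s)
  x = 11: RHS = 4, y in [2, 11]  -> 2 point(s)
  x = 12: RHS = 9, y in [3, 10]  -> 2 point(s)
Affine points: 19. Add the point at infinity: total = 20.

#E(F_13) = 20


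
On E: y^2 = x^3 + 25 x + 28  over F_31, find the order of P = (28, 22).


Compute successive multiples of P until we hit O:
  1P = (28, 22)
  2P = (22, 2)
  3P = (30, 23)
  4P = (12, 17)
  5P = (29, 30)
  6P = (7, 22)
  7P = (27, 9)
  8P = (21, 7)
  ... (continuing to 23P)
  23P = O

ord(P) = 23


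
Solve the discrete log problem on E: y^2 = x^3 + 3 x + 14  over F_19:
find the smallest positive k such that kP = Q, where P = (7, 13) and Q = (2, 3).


Enumerate multiples of P until we hit Q = (2, 3):
  1P = (7, 13)
  2P = (14, 8)
  3P = (2, 16)
  4P = (2, 3)
Match found at i = 4.

k = 4


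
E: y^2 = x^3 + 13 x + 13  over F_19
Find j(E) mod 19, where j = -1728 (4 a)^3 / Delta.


Delta = -16(4 a^3 + 27 b^2) mod 19 = 1
-1728 * (4 a)^3 = -1728 * (4*13)^3 mod 19 = 8
j = 8 * 1^(-1) mod 19 = 8

j = 8 (mod 19)


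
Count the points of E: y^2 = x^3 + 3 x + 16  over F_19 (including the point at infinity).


For each x in F_19, count y with y^2 = x^3 + 3 x + 16 mod 19:
  x = 0: RHS = 16, y in [4, 15]  -> 2 point(s)
  x = 1: RHS = 1, y in [1, 18]  -> 2 point(s)
  x = 2: RHS = 11, y in [7, 12]  -> 2 point(s)
  x = 4: RHS = 16, y in [4, 15]  -> 2 point(s)
  x = 5: RHS = 4, y in [2, 17]  -> 2 point(s)
  x = 7: RHS = 0, y in [0]  -> 1 point(s)
  x = 8: RHS = 1, y in [1, 18]  -> 2 point(s)
  x = 10: RHS = 1, y in [1, 18]  -> 2 point(s)
  x = 14: RHS = 9, y in [3, 16]  -> 2 point(s)
  x = 15: RHS = 16, y in [4, 15]  -> 2 point(s)
Affine points: 19. Add the point at infinity: total = 20.

#E(F_19) = 20


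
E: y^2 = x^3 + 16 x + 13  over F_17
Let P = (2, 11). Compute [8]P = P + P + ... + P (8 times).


k = 8 = 1000_2 (binary, LSB first: 0001)
Double-and-add from P = (2, 11):
  bit 0 = 0: acc unchanged = O
  bit 1 = 0: acc unchanged = O
  bit 2 = 0: acc unchanged = O
  bit 3 = 1: acc = O + (2, 6) = (2, 6)

8P = (2, 6)


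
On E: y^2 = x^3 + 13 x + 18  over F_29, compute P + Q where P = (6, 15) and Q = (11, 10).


P != Q, so use the chord formula.
s = (y2 - y1) / (x2 - x1) = (24) / (5) mod 29 = 28
x3 = s^2 - x1 - x2 mod 29 = 28^2 - 6 - 11 = 13
y3 = s (x1 - x3) - y1 mod 29 = 28 * (6 - 13) - 15 = 21

P + Q = (13, 21)


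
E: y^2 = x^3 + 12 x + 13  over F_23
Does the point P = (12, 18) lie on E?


Check whether y^2 = x^3 + 12 x + 13 (mod 23) for (x, y) = (12, 18).
LHS: y^2 = 18^2 mod 23 = 2
RHS: x^3 + 12 x + 13 = 12^3 + 12*12 + 13 mod 23 = 22
LHS != RHS

No, not on the curve


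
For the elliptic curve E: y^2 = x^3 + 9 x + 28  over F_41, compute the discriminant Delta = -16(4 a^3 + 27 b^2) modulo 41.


4 a^3 + 27 b^2 = 4*9^3 + 27*28^2 = 2916 + 21168 = 24084
Delta = -16 * (24084) = -385344
Delta mod 41 = 15

Delta = 15 (mod 41)


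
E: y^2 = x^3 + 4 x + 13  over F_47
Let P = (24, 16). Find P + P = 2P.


Doubling: s = (3 x1^2 + a) / (2 y1)
s = (3*24^2 + 4) / (2*16) mod 47 = 13
x3 = s^2 - 2 x1 mod 47 = 13^2 - 2*24 = 27
y3 = s (x1 - x3) - y1 mod 47 = 13 * (24 - 27) - 16 = 39

2P = (27, 39)


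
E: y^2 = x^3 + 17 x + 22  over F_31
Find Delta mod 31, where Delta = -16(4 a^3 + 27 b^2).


4 a^3 + 27 b^2 = 4*17^3 + 27*22^2 = 19652 + 13068 = 32720
Delta = -16 * (32720) = -523520
Delta mod 31 = 8

Delta = 8 (mod 31)


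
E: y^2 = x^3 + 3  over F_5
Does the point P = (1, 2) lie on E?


Check whether y^2 = x^3 + 0 x + 3 (mod 5) for (x, y) = (1, 2).
LHS: y^2 = 2^2 mod 5 = 4
RHS: x^3 + 0 x + 3 = 1^3 + 0*1 + 3 mod 5 = 4
LHS = RHS

Yes, on the curve


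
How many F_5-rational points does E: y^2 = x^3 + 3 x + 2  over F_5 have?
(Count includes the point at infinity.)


For each x in F_5, count y with y^2 = x^3 + 3 x + 2 mod 5:
  x = 1: RHS = 1, y in [1, 4]  -> 2 point(s)
  x = 2: RHS = 1, y in [1, 4]  -> 2 point(s)
Affine points: 4. Add the point at infinity: total = 5.

#E(F_5) = 5


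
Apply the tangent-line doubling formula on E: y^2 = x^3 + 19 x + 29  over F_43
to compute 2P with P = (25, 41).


Doubling: s = (3 x1^2 + a) / (2 y1)
s = (3*25^2 + 19) / (2*41) mod 43 = 21
x3 = s^2 - 2 x1 mod 43 = 21^2 - 2*25 = 4
y3 = s (x1 - x3) - y1 mod 43 = 21 * (25 - 4) - 41 = 13

2P = (4, 13)


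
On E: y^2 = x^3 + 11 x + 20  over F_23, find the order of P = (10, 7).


Compute successive multiples of P until we hit O:
  1P = (10, 7)
  2P = (15, 15)
  3P = (7, 7)
  4P = (6, 16)
  5P = (2, 21)
  6P = (4, 17)
  7P = (22, 13)
  8P = (20, 11)
  ... (continuing to 28P)
  28P = O

ord(P) = 28


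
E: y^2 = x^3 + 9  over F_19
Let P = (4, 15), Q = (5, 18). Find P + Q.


P != Q, so use the chord formula.
s = (y2 - y1) / (x2 - x1) = (3) / (1) mod 19 = 3
x3 = s^2 - x1 - x2 mod 19 = 3^2 - 4 - 5 = 0
y3 = s (x1 - x3) - y1 mod 19 = 3 * (4 - 0) - 15 = 16

P + Q = (0, 16)


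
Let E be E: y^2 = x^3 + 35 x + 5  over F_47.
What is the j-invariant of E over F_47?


Delta = -16(4 a^3 + 27 b^2) mod 47 = 11
-1728 * (4 a)^3 = -1728 * (4*35)^3 mod 47 = 36
j = 36 * 11^(-1) mod 47 = 46

j = 46 (mod 47)


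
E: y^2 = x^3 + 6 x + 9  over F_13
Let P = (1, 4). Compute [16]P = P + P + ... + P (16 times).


k = 16 = 10000_2 (binary, LSB first: 00001)
Double-and-add from P = (1, 4):
  bit 0 = 0: acc unchanged = O
  bit 1 = 0: acc unchanged = O
  bit 2 = 0: acc unchanged = O
  bit 3 = 0: acc unchanged = O
  bit 4 = 1: acc = O + (1, 9) = (1, 9)

16P = (1, 9)
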